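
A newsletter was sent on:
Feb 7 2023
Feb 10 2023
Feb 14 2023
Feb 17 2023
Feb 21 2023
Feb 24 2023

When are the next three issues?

Gaps: 3, 4, 3, 4, 3 days — not constant, but cyclic with period 2.
The events fall on every Tuesday and Friday.
Next Tuesday: Feb 28 2023.
Next Friday: Mar 3 2023.
Next Tuesday: Mar 7 2023.

Feb 28 2023, Mar 3 2023, Mar 7 2023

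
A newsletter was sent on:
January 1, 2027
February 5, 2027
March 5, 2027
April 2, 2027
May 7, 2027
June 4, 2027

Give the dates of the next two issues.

These are Fridays at 28- or 35-day spacing (35, 28, 28, 35, 28).
The pattern: 1st Friday of the month.
1st Friday of July 2027: July 2, 2027.
1st Friday of August 2027: August 6, 2027.

July 2, 2027; August 6, 2027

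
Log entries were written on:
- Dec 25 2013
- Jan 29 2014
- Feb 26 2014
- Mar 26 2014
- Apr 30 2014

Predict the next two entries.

May 28 2014, Jun 25 2014

These are Wednesdays with 35, 28, 28, 35-day gaps.
Each is the final Wednesday of its month — Jan 29 2014 is past the 28th, so '4th Wednesday' doesn't fit.
May 2014 ends with Wednesday May 28 2014.
June 2014 ends with Wednesday Jun 25 2014.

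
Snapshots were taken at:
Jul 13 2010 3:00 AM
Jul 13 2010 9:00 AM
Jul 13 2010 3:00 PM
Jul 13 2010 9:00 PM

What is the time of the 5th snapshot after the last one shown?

Gaps: 6, 6, 6 hours — each event is 6 hours after the previous one.
Jul 13 2010 9:00 PM + 6 h = Jul 14 2010 3:00 AM.
Jul 14 2010 3:00 AM + 6 h = Jul 14 2010 9:00 AM.
Jul 14 2010 9:00 AM + 6 h = Jul 14 2010 3:00 PM.
Jul 14 2010 3:00 PM + 6 h = Jul 14 2010 9:00 PM.
Jul 14 2010 9:00 PM + 6 h = Jul 15 2010 3:00 AM.

Jul 15 2010 3:00 AM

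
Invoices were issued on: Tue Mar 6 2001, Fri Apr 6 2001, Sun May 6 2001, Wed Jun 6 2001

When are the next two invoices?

Each date is the 6th; the gaps (31, 30, 31) track the month lengths.
The rule is the 6th of each month.
July 2001: Fri Jul 6 2001.
Next: August 2001 → Mon Aug 6 2001.

Fri Jul 6 2001, Mon Aug 6 2001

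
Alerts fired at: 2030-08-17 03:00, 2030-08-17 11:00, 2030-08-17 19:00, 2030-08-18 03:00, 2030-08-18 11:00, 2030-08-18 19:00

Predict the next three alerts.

The interval is a steady 8 hours (8, 8, 8, 8, 8).
2030-08-18 19:00 + 8 h = 2030-08-19 03:00.
2030-08-19 03:00 + 8 h = 2030-08-19 11:00.
2030-08-19 11:00 + 8 h = 2030-08-19 19:00.

2030-08-19 03:00, 2030-08-19 11:00, 2030-08-19 19:00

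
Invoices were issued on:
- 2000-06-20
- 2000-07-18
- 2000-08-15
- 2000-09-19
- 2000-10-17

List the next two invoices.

Gaps: 28, 28, 35, 28 days — a mix of 28 and 35. Every date is a Tuesday.
Each is the 3rd Tuesday of its month.
3rd Tuesday of November 2000: 2000-11-21.
December 2000 — 3rd Tuesday is 2000-12-19.

2000-11-21, 2000-12-19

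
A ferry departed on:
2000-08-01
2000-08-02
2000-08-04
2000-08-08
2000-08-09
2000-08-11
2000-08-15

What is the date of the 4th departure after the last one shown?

2000-08-23

Every event lands on a Tuesday or Wednesday or Friday (gaps cycle 1, 2, 4, 1, 2, 4).
So the schedule is: every Tuesday, Wednesday and Friday.
The following Wednesday is 2000-08-16.
Next Friday: 2000-08-18.
Next Tuesday: 2000-08-22.
The following Wednesday is 2000-08-23.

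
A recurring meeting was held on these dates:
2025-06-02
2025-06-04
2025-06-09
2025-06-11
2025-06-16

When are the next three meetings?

Gaps: 2, 5, 2, 5 days — not constant, but cyclic with period 2.
The events fall on every Monday and Wednesday.
The following Wednesday is 2025-06-18.
Next Monday: 2025-06-23.
Next Wednesday: 2025-06-25.

2025-06-18, 2025-06-23, 2025-06-25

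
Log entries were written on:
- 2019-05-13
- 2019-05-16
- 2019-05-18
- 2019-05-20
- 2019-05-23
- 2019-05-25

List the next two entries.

The gap pattern 3, 2, 2, 3, 2 repeats every 3 events.
These are the Mondays, Thursdays and Saturdays of each week.
The following Monday is 2019-05-27.
Next Thursday: 2019-05-30.

2019-05-27, 2019-05-30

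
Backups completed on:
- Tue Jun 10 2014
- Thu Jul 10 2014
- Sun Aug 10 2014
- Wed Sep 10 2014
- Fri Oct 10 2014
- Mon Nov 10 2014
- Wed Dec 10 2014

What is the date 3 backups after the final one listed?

Tue Mar 10 2015

Each date is the 10th; the gaps (30, 31, 31, 30, 31, 30) track the month lengths.
The rule is the 10th of each month.
Next: January 2015 → Sat Jan 10 2015.
February 2015: Tue Feb 10 2015.
March 2015: Tue Mar 10 2015.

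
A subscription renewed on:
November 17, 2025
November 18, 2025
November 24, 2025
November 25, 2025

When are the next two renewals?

December 1, 2025; December 2, 2025

The gap pattern 1, 6, 1 repeats every 2 events.
These are the Mondays and Tuesdays of each week.
The following Monday is December 1, 2025.
The following Tuesday is December 2, 2025.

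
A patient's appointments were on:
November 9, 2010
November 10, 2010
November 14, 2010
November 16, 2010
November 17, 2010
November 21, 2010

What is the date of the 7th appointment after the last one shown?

December 7, 2010

The gap pattern 1, 4, 2, 1, 4 repeats every 3 events.
These are the Tuesdays, Wednesdays and Sundays of each week.
The following Tuesday is November 23, 2010.
The following Wednesday is November 24, 2010.
Next Sunday: November 28, 2010.
The following Tuesday is November 30, 2010.
The following Wednesday is December 1, 2010.
Next Sunday: December 5, 2010.
Next Tuesday: December 7, 2010.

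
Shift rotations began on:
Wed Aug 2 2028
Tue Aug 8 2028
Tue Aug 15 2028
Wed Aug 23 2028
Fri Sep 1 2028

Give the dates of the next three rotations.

Mon Sep 11 2028, Fri Sep 22 2028, Wed Oct 4 2028

The spacing grows by 1 each time: 6, 7, 8, 9 days.
Next gap: 10 days. Fri Sep 1 2028 + 10 days = Mon Sep 11 2028.
Next gap: 11 days. Mon Sep 11 2028 + 11 days = Fri Sep 22 2028.
Next gap: 12 days. Fri Sep 22 2028 + 12 days = Wed Oct 4 2028.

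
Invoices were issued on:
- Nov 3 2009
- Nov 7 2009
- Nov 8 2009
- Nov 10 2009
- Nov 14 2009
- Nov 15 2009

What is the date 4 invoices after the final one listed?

Every event lands on a Tuesday or Saturday or Sunday (gaps cycle 4, 1, 2, 4, 1).
So the schedule is: every Tuesday, Saturday and Sunday.
The following Tuesday is Nov 17 2009.
Next Saturday: Nov 21 2009.
The following Sunday is Nov 22 2009.
The following Tuesday is Nov 24 2009.

Nov 24 2009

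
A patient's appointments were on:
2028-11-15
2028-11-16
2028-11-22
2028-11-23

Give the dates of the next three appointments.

The gap pattern 1, 6, 1 repeats every 2 events.
These are the Wednesdays and Thursdays of each week.
The following Wednesday is 2028-11-29.
Next Thursday: 2028-11-30.
Next Wednesday: 2028-12-06.

2028-11-29, 2028-11-30, 2028-12-06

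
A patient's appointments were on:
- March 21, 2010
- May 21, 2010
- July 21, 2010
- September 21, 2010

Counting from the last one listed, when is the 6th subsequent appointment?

September 21, 2011

Gaps: 61, 61, 62 days — not constant. Every event is on the 21st of the month.
Pattern: the 21st of every 2 months.
November 2010: November 21, 2010.
Next: January 2011 → January 21, 2011.
Next: March 2011 → March 21, 2011.
May 2011: May 21, 2011.
July 2011: July 21, 2011.
Next: September 2011 → September 21, 2011.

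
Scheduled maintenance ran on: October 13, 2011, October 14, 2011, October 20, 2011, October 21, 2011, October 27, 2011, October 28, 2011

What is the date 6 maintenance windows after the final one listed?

Gaps: 1, 6, 1, 6, 1 days — not constant, but cyclic with period 2.
The events fall on every Thursday and Friday.
Next Thursday: November 3, 2011.
Next Friday: November 4, 2011.
Next Thursday: November 10, 2011.
Next Friday: November 11, 2011.
Next Thursday: November 17, 2011.
Next Friday: November 18, 2011.

November 18, 2011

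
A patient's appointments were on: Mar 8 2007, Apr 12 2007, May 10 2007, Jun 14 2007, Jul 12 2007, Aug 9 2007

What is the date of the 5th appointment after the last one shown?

Jan 10 2008

Gaps: 35, 28, 35, 28, 28 days — a mix of 28 and 35. Every date is a Thursday.
Each is the 2nd Thursday of its month.
September 2007 — 2nd Thursday is Sep 13 2007.
2nd Thursday of October 2007: Oct 11 2007.
2nd Thursday of November 2007: Nov 8 2007.
2nd Thursday of December 2007: Dec 13 2007.
January 2008 — 2nd Thursday is Jan 10 2008.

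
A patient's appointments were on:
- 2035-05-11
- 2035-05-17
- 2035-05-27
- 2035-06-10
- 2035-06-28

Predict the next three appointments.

2035-07-20, 2035-08-15, 2035-09-14

Intervals are 6, 10, 14, 18 days — an arithmetic progression with common difference 4.
Next gap: 22 days. 2035-06-28 + 22 days = 2035-07-20.
Next gap: 26 days. 2035-07-20 + 26 days = 2035-08-15.
Next gap: 30 days. 2035-08-15 + 30 days = 2035-09-14.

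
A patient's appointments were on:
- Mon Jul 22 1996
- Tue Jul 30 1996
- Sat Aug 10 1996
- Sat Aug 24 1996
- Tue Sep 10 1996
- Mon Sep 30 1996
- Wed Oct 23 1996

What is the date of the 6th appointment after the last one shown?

Mon May 12 1997

Intervals are 8, 11, 14, 17, 20, 23 days — an arithmetic progression with common difference 3.
Next gap: 26 days. Wed Oct 23 1996 + 26 days = Mon Nov 18 1996.
Next gap: 29 days. Mon Nov 18 1996 + 29 days = Tue Dec 17 1996.
Next gap: 32 days. Tue Dec 17 1996 + 32 days = Sat Jan 18 1997.
Next gap: 35 days. Sat Jan 18 1997 + 35 days = Sat Feb 22 1997.
Next gap: 38 days. Sat Feb 22 1997 + 38 days = Tue Apr 1 1997.
Next gap: 41 days. Tue Apr 1 1997 + 41 days = Mon May 12 1997.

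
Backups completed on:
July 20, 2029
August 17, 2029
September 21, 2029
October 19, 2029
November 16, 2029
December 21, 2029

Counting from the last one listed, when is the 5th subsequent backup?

These are Fridays at 28- or 35-day spacing (28, 35, 28, 28, 35).
The pattern: 3rd Friday of the month.
January 2030 — 3rd Friday is January 18, 2030.
3rd Friday of February 2030: February 15, 2030.
3rd Friday of March 2030: March 15, 2030.
3rd Friday of April 2030: April 19, 2030.
3rd Friday of May 2030: May 17, 2030.

May 17, 2030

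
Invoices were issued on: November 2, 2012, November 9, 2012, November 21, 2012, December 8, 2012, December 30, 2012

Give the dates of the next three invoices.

The spacing grows by 5 each time: 7, 12, 17, 22 days.
Next gap: 27 days. December 30, 2012 + 27 days = January 26, 2013.
Next gap: 32 days. January 26, 2013 + 32 days = February 27, 2013.
Next gap: 37 days. February 27, 2013 + 37 days = April 5, 2013.

January 26, 2013; February 27, 2013; April 5, 2013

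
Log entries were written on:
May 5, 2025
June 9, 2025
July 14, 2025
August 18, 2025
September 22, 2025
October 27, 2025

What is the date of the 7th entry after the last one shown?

The spacing is 35, 35, 35, 35, 35 days — always 35 days.
October 27, 2025 + 35 days = December 1, 2025.
December 1, 2025 + 35 days = January 5, 2026.
January 5, 2026 + 35 days = February 9, 2026.
February 9, 2026 + 35 days = March 16, 2026.
March 16, 2026 + 35 days = April 20, 2026.
April 20, 2026 + 35 days = May 25, 2026.
May 25, 2026 + 35 days = June 29, 2026.

June 29, 2026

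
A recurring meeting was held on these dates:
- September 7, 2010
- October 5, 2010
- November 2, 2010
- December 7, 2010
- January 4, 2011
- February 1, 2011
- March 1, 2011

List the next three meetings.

April 5, 2011; May 3, 2011; June 7, 2011

These are Tuesdays at 28- or 35-day spacing (28, 28, 35, 28, 28, 28).
The pattern: 1st Tuesday of the month.
1st Tuesday of April 2011: April 5, 2011.
May 2011 — 1st Tuesday is May 3, 2011.
1st Tuesday of June 2011: June 7, 2011.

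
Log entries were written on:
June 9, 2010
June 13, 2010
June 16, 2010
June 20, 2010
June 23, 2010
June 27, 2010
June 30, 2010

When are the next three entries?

July 4, 2010; July 7, 2010; July 11, 2010

Gaps: 4, 3, 4, 3, 4, 3 days — not constant, but cyclic with period 2.
The events fall on every Wednesday and Sunday.
Next Sunday: July 4, 2010.
The following Wednesday is July 7, 2010.
Next Sunday: July 11, 2010.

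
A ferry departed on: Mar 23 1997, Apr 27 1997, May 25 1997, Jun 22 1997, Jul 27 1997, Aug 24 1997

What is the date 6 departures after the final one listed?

All dates are Sundays, 35, 28, 28, 35, 28 days apart.
Specifically, the 4th Sunday of each month.
4th Sunday of September 1997: Sep 28 1997.
October 1997 — 4th Sunday is Oct 26 1997.
November 1997 — 4th Sunday is Nov 23 1997.
December 1997 — 4th Sunday is Dec 28 1997.
January 1998 — 4th Sunday is Jan 25 1998.
4th Sunday of February 1998: Feb 22 1998.

Feb 22 1998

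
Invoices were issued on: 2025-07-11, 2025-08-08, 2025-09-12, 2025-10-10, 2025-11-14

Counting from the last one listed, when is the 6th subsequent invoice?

2026-05-08

These are Fridays at 28- or 35-day spacing (28, 35, 28, 35).
The pattern: 2nd Friday of the month.
December 2025 — 2nd Friday is 2025-12-12.
2nd Friday of January 2026: 2026-01-09.
2nd Friday of February 2026: 2026-02-13.
2nd Friday of March 2026: 2026-03-13.
April 2026 — 2nd Friday is 2026-04-10.
May 2026 — 2nd Friday is 2026-05-08.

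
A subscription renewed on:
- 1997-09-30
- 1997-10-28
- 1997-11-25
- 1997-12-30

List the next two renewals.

1998-01-27, 1998-02-24

These are Tuesdays with 28, 28, 35-day gaps.
Each is the final Tuesday of its month — 1997-09-30 is past the 28th, so '4th Tuesday' doesn't fit.
Last Tuesday of January 1998: 1998-01-27.
February 1998 ends with Tuesday 1998-02-24.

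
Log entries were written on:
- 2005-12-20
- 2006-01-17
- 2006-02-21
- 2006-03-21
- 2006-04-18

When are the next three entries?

All dates are Tuesdays, 28, 35, 28, 28 days apart.
Specifically, the 3rd Tuesday of each month.
3rd Tuesday of May 2006: 2006-05-16.
3rd Tuesday of June 2006: 2006-06-20.
July 2006 — 3rd Tuesday is 2006-07-18.

2006-05-16, 2006-06-20, 2006-07-18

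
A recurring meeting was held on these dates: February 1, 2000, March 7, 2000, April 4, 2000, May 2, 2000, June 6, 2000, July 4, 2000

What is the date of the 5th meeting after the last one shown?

These are Tuesdays at 28- or 35-day spacing (35, 28, 28, 35, 28).
The pattern: 1st Tuesday of the month.
1st Tuesday of August 2000: August 1, 2000.
September 2000 — 1st Tuesday is September 5, 2000.
October 2000 — 1st Tuesday is October 3, 2000.
1st Tuesday of November 2000: November 7, 2000.
1st Tuesday of December 2000: December 5, 2000.

December 5, 2000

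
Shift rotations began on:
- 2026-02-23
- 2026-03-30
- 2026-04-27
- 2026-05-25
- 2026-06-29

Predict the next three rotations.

2026-07-27, 2026-08-31, 2026-09-28

These are Mondays with 35, 28, 28, 35-day gaps.
Each is the final Monday of its month — 2026-03-30 is past the 28th, so '4th Monday' doesn't fit.
July 2026 ends with Monday 2026-07-27.
Last Monday of August 2026: 2026-08-31.
September 2026 ends with Monday 2026-09-28.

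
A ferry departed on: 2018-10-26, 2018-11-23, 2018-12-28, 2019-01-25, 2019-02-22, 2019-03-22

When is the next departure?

These are Fridays at 28- or 35-day spacing (28, 35, 28, 28, 28).
The pattern: 4th Friday of the month.
4th Friday of April 2019: 2019-04-26.

2019-04-26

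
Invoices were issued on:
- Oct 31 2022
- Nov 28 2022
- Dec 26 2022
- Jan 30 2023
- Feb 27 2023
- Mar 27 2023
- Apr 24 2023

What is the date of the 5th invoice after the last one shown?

Sep 25 2023

All Mondays; the gaps (28, 28, 35, 28, 28, 28) vary with month length.
This is the last Monday of each month.
May 2023 ends with Monday May 29 2023.
Last Monday of June 2023: Jun 26 2023.
July 2023 ends with Monday Jul 31 2023.
August 2023 ends with Monday Aug 28 2023.
Last Monday of September 2023: Sep 25 2023.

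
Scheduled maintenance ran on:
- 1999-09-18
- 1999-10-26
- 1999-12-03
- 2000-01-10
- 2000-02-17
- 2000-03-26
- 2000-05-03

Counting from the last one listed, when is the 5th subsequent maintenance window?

Every event comes 38 days after the last (38, 38, 38, 38, 38, 38).
2000-05-03 + 38 days = 2000-06-10.
2000-06-10 + 38 days = 2000-07-18.
2000-07-18 + 38 days = 2000-08-25.
2000-08-25 + 38 days = 2000-10-02.
2000-10-02 + 38 days = 2000-11-09.

2000-11-09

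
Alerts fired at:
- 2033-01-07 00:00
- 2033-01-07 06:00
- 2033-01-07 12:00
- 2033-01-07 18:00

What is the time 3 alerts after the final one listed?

Gaps: 6, 6, 6 hours — each event is 6 hours after the previous one.
2033-01-07 18:00 + 6 h = 2033-01-08 00:00.
2033-01-08 00:00 + 6 h = 2033-01-08 06:00.
2033-01-08 06:00 + 6 h = 2033-01-08 12:00.

2033-01-08 12:00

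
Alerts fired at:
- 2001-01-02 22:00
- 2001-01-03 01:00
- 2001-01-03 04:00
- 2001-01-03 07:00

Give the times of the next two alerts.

2001-01-03 10:00, 2001-01-03 13:00

Spacing: 3, 3, 3 h — constant 3 h.
2001-01-03 07:00 + 3 h = 2001-01-03 10:00.
2001-01-03 10:00 + 3 h = 2001-01-03 13:00.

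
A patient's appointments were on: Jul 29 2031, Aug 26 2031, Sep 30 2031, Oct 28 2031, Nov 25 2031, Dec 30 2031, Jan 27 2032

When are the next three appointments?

Feb 24 2032, Mar 30 2032, Apr 27 2032

Every date is a Tuesday; gaps 28, 35, 28, 28, 35, 28 days.
Each is the last Tuesday of its month (at least one falls on the 29th or later, ruling out '4th Tuesday').
Last Tuesday of February 2032: Feb 24 2032.
Last Tuesday of March 2032: Mar 30 2032.
April 2032 ends with Tuesday Apr 27 2032.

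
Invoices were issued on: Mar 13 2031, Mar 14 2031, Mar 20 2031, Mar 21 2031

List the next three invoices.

Every event lands on a Thursday or Friday (gaps cycle 1, 6, 1).
So the schedule is: every Thursday and Friday.
The following Thursday is Mar 27 2031.
Next Friday: Mar 28 2031.
The following Thursday is Apr 3 2031.

Mar 27 2031, Mar 28 2031, Apr 3 2031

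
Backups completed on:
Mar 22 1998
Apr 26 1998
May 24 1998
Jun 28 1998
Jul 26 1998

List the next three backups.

Gaps: 35, 28, 35, 28 days — a mix of 28 and 35. Every date is a Sunday.
Each is the 4th Sunday of its month.
4th Sunday of August 1998: Aug 23 1998.
4th Sunday of September 1998: Sep 27 1998.
October 1998 — 4th Sunday is Oct 25 1998.

Aug 23 1998, Sep 27 1998, Oct 25 1998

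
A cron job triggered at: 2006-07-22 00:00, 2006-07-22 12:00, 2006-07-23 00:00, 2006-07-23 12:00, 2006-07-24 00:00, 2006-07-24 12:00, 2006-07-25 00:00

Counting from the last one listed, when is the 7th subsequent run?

Gaps: 12, 12, 12, 12, 12, 12 hours — each event is 12 hours after the previous one.
2006-07-25 00:00 + 12 h = 2006-07-25 12:00.
2006-07-25 12:00 + 12 h = 2006-07-26 00:00.
2006-07-26 00:00 + 12 h = 2006-07-26 12:00.
2006-07-26 12:00 + 12 h = 2006-07-27 00:00.
2006-07-27 00:00 + 12 h = 2006-07-27 12:00.
2006-07-27 12:00 + 12 h = 2006-07-28 00:00.
2006-07-28 00:00 + 12 h = 2006-07-28 12:00.

2006-07-28 12:00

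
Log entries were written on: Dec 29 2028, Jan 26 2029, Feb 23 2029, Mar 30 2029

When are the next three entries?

These are Fridays with 28, 28, 35-day gaps.
Each is the final Friday of its month — Dec 29 2028 is past the 28th, so '4th Friday' doesn't fit.
April 2029 ends with Friday Apr 27 2029.
May 2029 ends with Friday May 25 2029.
Last Friday of June 2029: Jun 29 2029.

Apr 27 2029, May 25 2029, Jun 29 2029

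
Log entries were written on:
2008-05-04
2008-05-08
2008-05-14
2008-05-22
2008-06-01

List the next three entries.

2008-06-13, 2008-06-27, 2008-07-13

Gaps: 4, 6, 8, 10 days — each gap is 2 larger than the previous one.
Next gap: 12 days. 2008-06-01 + 12 days = 2008-06-13.
Next gap: 14 days. 2008-06-13 + 14 days = 2008-06-27.
Next gap: 16 days. 2008-06-27 + 16 days = 2008-07-13.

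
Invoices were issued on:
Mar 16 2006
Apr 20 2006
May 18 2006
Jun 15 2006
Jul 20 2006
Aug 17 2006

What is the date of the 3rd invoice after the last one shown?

Nov 16 2006

Gaps: 35, 28, 28, 35, 28 days — a mix of 28 and 35. Every date is a Thursday.
Each is the 3rd Thursday of its month.
September 2006 — 3rd Thursday is Sep 21 2006.
3rd Thursday of October 2006: Oct 19 2006.
November 2006 — 3rd Thursday is Nov 16 2006.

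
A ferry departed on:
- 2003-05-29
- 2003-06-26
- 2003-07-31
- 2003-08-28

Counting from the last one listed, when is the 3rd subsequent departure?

All Thursdays; the gaps (28, 35, 28) vary with month length.
This is the last Thursday of each month.
Last Thursday of September 2003: 2003-09-25.
October 2003 ends with Thursday 2003-10-30.
Last Thursday of November 2003: 2003-11-27.

2003-11-27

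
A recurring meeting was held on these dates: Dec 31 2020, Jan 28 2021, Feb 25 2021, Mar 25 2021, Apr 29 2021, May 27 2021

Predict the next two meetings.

Jun 24 2021, Jul 29 2021

Every date is a Thursday; gaps 28, 28, 28, 35, 28 days.
Each is the last Thursday of its month (at least one falls on the 29th or later, ruling out '4th Thursday').
June 2021 ends with Thursday Jun 24 2021.
Last Thursday of July 2021: Jul 29 2021.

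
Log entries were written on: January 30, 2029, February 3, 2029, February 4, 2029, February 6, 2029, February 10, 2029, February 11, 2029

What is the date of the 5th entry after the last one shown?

February 24, 2029

Every event lands on a Tuesday or Saturday or Sunday (gaps cycle 4, 1, 2, 4, 1).
So the schedule is: every Tuesday, Saturday and Sunday.
Next Tuesday: February 13, 2029.
The following Saturday is February 17, 2029.
The following Sunday is February 18, 2029.
Next Tuesday: February 20, 2029.
The following Saturday is February 24, 2029.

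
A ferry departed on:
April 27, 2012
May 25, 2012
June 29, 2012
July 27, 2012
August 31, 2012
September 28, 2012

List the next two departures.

October 26, 2012; November 30, 2012

All Fridays; the gaps (28, 35, 28, 35, 28) vary with month length.
This is the last Friday of each month.
October 2012 ends with Friday October 26, 2012.
November 2012 ends with Friday November 30, 2012.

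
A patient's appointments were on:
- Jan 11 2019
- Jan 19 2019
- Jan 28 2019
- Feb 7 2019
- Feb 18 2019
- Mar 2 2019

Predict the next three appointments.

Mar 15 2019, Mar 29 2019, Apr 13 2019

Gaps: 8, 9, 10, 11, 12 days — each gap is 1 larger than the previous one.
Next gap: 13 days. Mar 2 2019 + 13 days = Mar 15 2019.
Next gap: 14 days. Mar 15 2019 + 14 days = Mar 29 2019.
Next gap: 15 days. Mar 29 2019 + 15 days = Apr 13 2019.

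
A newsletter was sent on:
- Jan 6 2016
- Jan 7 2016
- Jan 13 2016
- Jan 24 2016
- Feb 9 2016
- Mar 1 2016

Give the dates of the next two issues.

Intervals are 1, 6, 11, 16, 21 days — an arithmetic progression with common difference 5.
Next gap: 26 days. Mar 1 2016 + 26 days = Mar 27 2016.
Next gap: 31 days. Mar 27 2016 + 31 days = Apr 27 2016.

Mar 27 2016, Apr 27 2016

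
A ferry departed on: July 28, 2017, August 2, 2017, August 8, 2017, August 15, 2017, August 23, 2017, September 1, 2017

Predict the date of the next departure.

September 11, 2017

Gaps: 5, 6, 7, 8, 9 days — each gap is 1 larger than the previous one.
Next gap: 10 days. September 1, 2017 + 10 days = September 11, 2017.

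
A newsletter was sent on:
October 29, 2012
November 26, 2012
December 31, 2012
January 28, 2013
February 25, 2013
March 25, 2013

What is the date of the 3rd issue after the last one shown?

All Mondays; the gaps (28, 35, 28, 28, 28) vary with month length.
This is the last Monday of each month.
April 2013 ends with Monday April 29, 2013.
May 2013 ends with Monday May 27, 2013.
June 2013 ends with Monday June 24, 2013.

June 24, 2013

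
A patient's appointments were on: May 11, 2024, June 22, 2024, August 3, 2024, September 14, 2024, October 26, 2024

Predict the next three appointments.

December 7, 2024; January 18, 2025; March 1, 2025

The spacing is 42, 42, 42, 42 days — always 42 days.
October 26, 2024 + 42 days = December 7, 2024.
December 7, 2024 + 42 days = January 18, 2025.
January 18, 2025 + 42 days = March 1, 2025.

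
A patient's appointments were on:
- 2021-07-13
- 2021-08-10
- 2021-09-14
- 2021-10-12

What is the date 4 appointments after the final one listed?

All dates are Tuesdays, 28, 35, 28 days apart.
Specifically, the 2nd Tuesday of each month.
2nd Tuesday of November 2021: 2021-11-09.
December 2021 — 2nd Tuesday is 2021-12-14.
2nd Tuesday of January 2022: 2022-01-11.
2nd Tuesday of February 2022: 2022-02-08.

2022-02-08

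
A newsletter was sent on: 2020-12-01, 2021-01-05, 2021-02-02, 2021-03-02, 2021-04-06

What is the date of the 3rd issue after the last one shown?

2021-07-06

All dates are Tuesdays, 35, 28, 28, 35 days apart.
Specifically, the 1st Tuesday of each month.
May 2021 — 1st Tuesday is 2021-05-04.
1st Tuesday of June 2021: 2021-06-01.
1st Tuesday of July 2021: 2021-07-06.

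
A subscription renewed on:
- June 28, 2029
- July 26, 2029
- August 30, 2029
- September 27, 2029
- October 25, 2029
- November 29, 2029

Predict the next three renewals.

December 27, 2029; January 31, 2030; February 28, 2030

Every date is a Thursday; gaps 28, 35, 28, 28, 35 days.
Each is the last Thursday of its month (at least one falls on the 29th or later, ruling out '4th Thursday').
December 2029 ends with Thursday December 27, 2029.
Last Thursday of January 2030: January 31, 2030.
February 2030 ends with Thursday February 28, 2030.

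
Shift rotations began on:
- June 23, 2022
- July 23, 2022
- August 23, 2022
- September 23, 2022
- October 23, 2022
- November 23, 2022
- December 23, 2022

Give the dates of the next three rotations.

January 23, 2023; February 23, 2023; March 23, 2023

The day-of-month is always 23 (30, 31, 31, 30, 31, 30 days between events).
So this recurs on the 23rd of each month.
January 2023: January 23, 2023.
Next: February 2023 → February 23, 2023.
March 2023: March 23, 2023.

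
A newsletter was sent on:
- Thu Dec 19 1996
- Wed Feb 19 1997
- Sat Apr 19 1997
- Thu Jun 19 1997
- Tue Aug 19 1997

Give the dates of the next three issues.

Sun Oct 19 1997, Fri Dec 19 1997, Thu Feb 19 1998

Each date is the 19th; the gaps (62, 59, 61, 61) track the month lengths.
The rule is the 19th of every 2 months.
Next: October 1997 → Sun Oct 19 1997.
December 1997: Fri Dec 19 1997.
February 1998: Thu Feb 19 1998.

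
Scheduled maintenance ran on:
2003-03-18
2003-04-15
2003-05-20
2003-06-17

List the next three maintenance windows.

All dates are Tuesdays, 28, 35, 28 days apart.
Specifically, the 3rd Tuesday of each month.
3rd Tuesday of July 2003: 2003-07-15.
August 2003 — 3rd Tuesday is 2003-08-19.
September 2003 — 3rd Tuesday is 2003-09-16.

2003-07-15, 2003-08-19, 2003-09-16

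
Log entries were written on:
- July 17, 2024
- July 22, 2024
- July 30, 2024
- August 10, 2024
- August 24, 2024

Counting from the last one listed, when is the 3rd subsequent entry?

October 23, 2024

Gaps: 5, 8, 11, 14 days — each gap is 3 larger than the previous one.
Next gap: 17 days. August 24, 2024 + 17 days = September 10, 2024.
Next gap: 20 days. September 10, 2024 + 20 days = September 30, 2024.
Next gap: 23 days. September 30, 2024 + 23 days = October 23, 2024.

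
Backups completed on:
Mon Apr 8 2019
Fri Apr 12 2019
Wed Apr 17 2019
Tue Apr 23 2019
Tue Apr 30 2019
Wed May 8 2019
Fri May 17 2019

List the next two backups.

Intervals are 4, 5, 6, 7, 8, 9 days — an arithmetic progression with common difference 1.
Next gap: 10 days. Fri May 17 2019 + 10 days = Mon May 27 2019.
Next gap: 11 days. Mon May 27 2019 + 11 days = Fri Jun 7 2019.

Mon May 27 2019, Fri Jun 7 2019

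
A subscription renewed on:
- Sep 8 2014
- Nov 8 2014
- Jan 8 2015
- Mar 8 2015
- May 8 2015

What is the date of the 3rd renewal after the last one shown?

The day-of-month is always 8 (61, 61, 59, 61 days between events).
So this recurs on the 8th of every 2 months.
July 2015: Jul 8 2015.
September 2015: Sep 8 2015.
Next: November 2015 → Nov 8 2015.

Nov 8 2015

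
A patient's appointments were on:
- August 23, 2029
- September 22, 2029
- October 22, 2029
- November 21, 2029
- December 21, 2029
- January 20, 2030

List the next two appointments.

February 19, 2030; March 21, 2030

The spacing is 30, 30, 30, 30, 30 days — always 30 days.
January 20, 2030 + 30 days = February 19, 2030.
February 19, 2030 + 30 days = March 21, 2030.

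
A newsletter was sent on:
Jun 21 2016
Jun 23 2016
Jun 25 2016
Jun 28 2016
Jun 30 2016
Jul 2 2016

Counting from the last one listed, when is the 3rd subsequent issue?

Gaps: 2, 2, 3, 2, 2 days — not constant, but cyclic with period 3.
The events fall on every Tuesday, Thursday and Saturday.
The following Tuesday is Jul 5 2016.
The following Thursday is Jul 7 2016.
Next Saturday: Jul 9 2016.

Jul 9 2016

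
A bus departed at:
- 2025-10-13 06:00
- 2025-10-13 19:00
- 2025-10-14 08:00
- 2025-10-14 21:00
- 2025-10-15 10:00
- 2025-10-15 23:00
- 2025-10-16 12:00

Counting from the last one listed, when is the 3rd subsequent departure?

The interval is a steady 13 hours (13, 13, 13, 13, 13, 13).
2025-10-16 12:00 + 13 h = 2025-10-17 01:00.
2025-10-17 01:00 + 13 h = 2025-10-17 14:00.
2025-10-17 14:00 + 13 h = 2025-10-18 03:00.

2025-10-18 03:00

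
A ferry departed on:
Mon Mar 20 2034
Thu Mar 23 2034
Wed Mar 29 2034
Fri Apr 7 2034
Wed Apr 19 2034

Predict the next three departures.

Thu May 4 2034, Mon May 22 2034, Mon Jun 12 2034

Gaps: 3, 6, 9, 12 days — each gap is 3 larger than the previous one.
Next gap: 15 days. Wed Apr 19 2034 + 15 days = Thu May 4 2034.
Next gap: 18 days. Thu May 4 2034 + 18 days = Mon May 22 2034.
Next gap: 21 days. Mon May 22 2034 + 21 days = Mon Jun 12 2034.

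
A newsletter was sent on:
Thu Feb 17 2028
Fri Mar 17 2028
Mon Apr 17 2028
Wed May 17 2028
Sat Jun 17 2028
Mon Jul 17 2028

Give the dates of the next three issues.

Thu Aug 17 2028, Sun Sep 17 2028, Tue Oct 17 2028

Each date is the 17th; the gaps (29, 31, 30, 31, 30) track the month lengths.
The rule is the 17th of each month.
Next: August 2028 → Thu Aug 17 2028.
Next: September 2028 → Sun Sep 17 2028.
Next: October 2028 → Tue Oct 17 2028.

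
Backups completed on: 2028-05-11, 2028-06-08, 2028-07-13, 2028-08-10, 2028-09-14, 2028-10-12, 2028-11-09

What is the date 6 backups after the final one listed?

These are Thursdays at 28- or 35-day spacing (28, 35, 28, 35, 28, 28).
The pattern: 2nd Thursday of the month.
December 2028 — 2nd Thursday is 2028-12-14.
2nd Thursday of January 2029: 2029-01-11.
2nd Thursday of February 2029: 2029-02-08.
2nd Thursday of March 2029: 2029-03-08.
2nd Thursday of April 2029: 2029-04-12.
2nd Thursday of May 2029: 2029-05-10.

2029-05-10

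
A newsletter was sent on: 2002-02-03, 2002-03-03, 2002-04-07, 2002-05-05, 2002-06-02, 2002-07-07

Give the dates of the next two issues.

2002-08-04, 2002-09-01

Gaps: 28, 35, 28, 28, 35 days — a mix of 28 and 35. Every date is a Sunday.
Each is the 1st Sunday of its month.
August 2002 — 1st Sunday is 2002-08-04.
September 2002 — 1st Sunday is 2002-09-01.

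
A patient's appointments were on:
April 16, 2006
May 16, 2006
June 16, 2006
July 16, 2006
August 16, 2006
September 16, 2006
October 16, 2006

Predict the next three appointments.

November 16, 2006; December 16, 2006; January 16, 2007

Gaps: 30, 31, 30, 31, 31, 30 days — not constant. Every event is on the 16th of the month.
Pattern: the 16th of each month.
November 2006: November 16, 2006.
December 2006: December 16, 2006.
Next: January 2007 → January 16, 2007.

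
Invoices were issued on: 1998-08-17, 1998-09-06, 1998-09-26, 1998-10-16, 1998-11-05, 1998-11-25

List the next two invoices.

Gaps between consecutive events: 20, 20, 20, 20, 20 days — a constant 20-day interval.
1998-11-25 + 20 days = 1998-12-15.
1998-12-15 + 20 days = 1999-01-04.

1998-12-15, 1999-01-04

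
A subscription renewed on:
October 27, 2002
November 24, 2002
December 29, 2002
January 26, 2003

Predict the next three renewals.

All Sundays; the gaps (28, 35, 28) vary with month length.
This is the last Sunday of each month.
February 2003 ends with Sunday February 23, 2003.
March 2003 ends with Sunday March 30, 2003.
April 2003 ends with Sunday April 27, 2003.

February 23, 2003; March 30, 2003; April 27, 2003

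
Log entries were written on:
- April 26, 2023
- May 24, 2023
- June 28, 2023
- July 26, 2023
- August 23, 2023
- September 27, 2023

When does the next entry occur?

Gaps: 28, 35, 28, 28, 35 days — a mix of 28 and 35. Every date is a Wednesday.
Each is the 4th Wednesday of its month.
October 2023 — 4th Wednesday is October 25, 2023.

October 25, 2023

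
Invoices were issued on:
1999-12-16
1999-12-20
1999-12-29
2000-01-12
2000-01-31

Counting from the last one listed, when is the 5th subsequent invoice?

2000-07-19

Gaps: 4, 9, 14, 19 days — each gap is 5 larger than the previous one.
Next gap: 24 days. 2000-01-31 + 24 days = 2000-02-24.
Next gap: 29 days. 2000-02-24 + 29 days = 2000-03-24.
Next gap: 34 days. 2000-03-24 + 34 days = 2000-04-27.
Next gap: 39 days. 2000-04-27 + 39 days = 2000-06-05.
Next gap: 44 days. 2000-06-05 + 44 days = 2000-07-19.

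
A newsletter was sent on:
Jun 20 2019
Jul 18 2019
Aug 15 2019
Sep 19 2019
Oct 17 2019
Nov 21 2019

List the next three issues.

Gaps: 28, 28, 35, 28, 35 days — a mix of 28 and 35. Every date is a Thursday.
Each is the 3rd Thursday of its month.
3rd Thursday of December 2019: Dec 19 2019.
3rd Thursday of January 2020: Jan 16 2020.
3rd Thursday of February 2020: Feb 20 2020.

Dec 19 2019, Jan 16 2020, Feb 20 2020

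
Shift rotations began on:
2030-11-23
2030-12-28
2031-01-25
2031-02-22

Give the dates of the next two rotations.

Gaps: 35, 28, 28 days — a mix of 28 and 35. Every date is a Saturday.
Each is the 4th Saturday of its month.
4th Saturday of March 2031: 2031-03-22.
April 2031 — 4th Saturday is 2031-04-26.

2031-03-22, 2031-04-26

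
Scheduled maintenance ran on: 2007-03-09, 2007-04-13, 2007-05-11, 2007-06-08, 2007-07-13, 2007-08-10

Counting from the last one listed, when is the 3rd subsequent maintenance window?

2007-11-09

These are Fridays at 28- or 35-day spacing (35, 28, 28, 35, 28).
The pattern: 2nd Friday of the month.
2nd Friday of September 2007: 2007-09-14.
October 2007 — 2nd Friday is 2007-10-12.
November 2007 — 2nd Friday is 2007-11-09.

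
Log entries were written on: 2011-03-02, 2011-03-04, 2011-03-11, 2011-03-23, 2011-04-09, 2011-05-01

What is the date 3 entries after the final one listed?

The spacing grows by 5 each time: 2, 7, 12, 17, 22 days.
Next gap: 27 days. 2011-05-01 + 27 days = 2011-05-28.
Next gap: 32 days. 2011-05-28 + 32 days = 2011-06-29.
Next gap: 37 days. 2011-06-29 + 37 days = 2011-08-05.

2011-08-05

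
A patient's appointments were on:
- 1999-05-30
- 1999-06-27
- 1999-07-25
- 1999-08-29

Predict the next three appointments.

Every date is a Sunday; gaps 28, 28, 35 days.
Each is the last Sunday of its month (at least one falls on the 29th or later, ruling out '4th Sunday').
September 1999 ends with Sunday 1999-09-26.
October 1999 ends with Sunday 1999-10-31.
November 1999 ends with Sunday 1999-11-28.

1999-09-26, 1999-10-31, 1999-11-28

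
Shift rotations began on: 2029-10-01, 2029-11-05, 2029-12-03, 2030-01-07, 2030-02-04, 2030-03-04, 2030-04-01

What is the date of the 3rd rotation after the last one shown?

2030-07-01

Gaps: 35, 28, 35, 28, 28, 28 days — a mix of 28 and 35. Every date is a Monday.
Each is the 1st Monday of its month.
May 2030 — 1st Monday is 2030-05-06.
1st Monday of June 2030: 2030-06-03.
1st Monday of July 2030: 2030-07-01.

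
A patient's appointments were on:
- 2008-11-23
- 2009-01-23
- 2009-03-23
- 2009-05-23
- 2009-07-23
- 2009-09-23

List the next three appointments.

The day-of-month is always 23 (61, 59, 61, 61, 62 days between events).
So this recurs on the 23rd of every 2 months.
November 2009: 2009-11-23.
Next: January 2010 → 2010-01-23.
March 2010: 2010-03-23.

2009-11-23, 2010-01-23, 2010-03-23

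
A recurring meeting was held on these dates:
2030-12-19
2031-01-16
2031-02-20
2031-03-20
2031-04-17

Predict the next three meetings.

2031-05-15, 2031-06-19, 2031-07-17

All dates are Thursdays, 28, 35, 28, 28 days apart.
Specifically, the 3rd Thursday of each month.
May 2031 — 3rd Thursday is 2031-05-15.
June 2031 — 3rd Thursday is 2031-06-19.
3rd Thursday of July 2031: 2031-07-17.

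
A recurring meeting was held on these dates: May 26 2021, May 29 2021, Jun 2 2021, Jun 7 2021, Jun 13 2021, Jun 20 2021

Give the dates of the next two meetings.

The spacing grows by 1 each time: 3, 4, 5, 6, 7 days.
Next gap: 8 days. Jun 20 2021 + 8 days = Jun 28 2021.
Next gap: 9 days. Jun 28 2021 + 9 days = Jul 7 2021.

Jun 28 2021, Jul 7 2021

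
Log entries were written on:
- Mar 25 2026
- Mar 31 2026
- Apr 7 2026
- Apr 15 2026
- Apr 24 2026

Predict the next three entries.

Gaps: 6, 7, 8, 9 days — each gap is 1 larger than the previous one.
Next gap: 10 days. Apr 24 2026 + 10 days = May 4 2026.
Next gap: 11 days. May 4 2026 + 11 days = May 15 2026.
Next gap: 12 days. May 15 2026 + 12 days = May 27 2026.

May 4 2026, May 15 2026, May 27 2026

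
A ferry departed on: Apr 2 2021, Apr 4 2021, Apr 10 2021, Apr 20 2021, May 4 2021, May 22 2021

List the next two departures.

Gaps: 2, 6, 10, 14, 18 days — each gap is 4 larger than the previous one.
Next gap: 22 days. May 22 2021 + 22 days = Jun 13 2021.
Next gap: 26 days. Jun 13 2021 + 26 days = Jul 9 2021.

Jun 13 2021, Jul 9 2021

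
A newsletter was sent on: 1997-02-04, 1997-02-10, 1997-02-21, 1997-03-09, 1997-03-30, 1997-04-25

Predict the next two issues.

1997-05-26, 1997-07-01

The spacing grows by 5 each time: 6, 11, 16, 21, 26 days.
Next gap: 31 days. 1997-04-25 + 31 days = 1997-05-26.
Next gap: 36 days. 1997-05-26 + 36 days = 1997-07-01.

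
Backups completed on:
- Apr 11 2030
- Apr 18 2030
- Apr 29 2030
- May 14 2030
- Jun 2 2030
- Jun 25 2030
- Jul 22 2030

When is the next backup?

Aug 22 2030

Intervals are 7, 11, 15, 19, 23, 27 days — an arithmetic progression with common difference 4.
Next gap: 31 days. Jul 22 2030 + 31 days = Aug 22 2030.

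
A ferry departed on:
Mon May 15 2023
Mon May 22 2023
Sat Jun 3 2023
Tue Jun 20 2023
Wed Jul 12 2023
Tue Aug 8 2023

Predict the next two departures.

The spacing grows by 5 each time: 7, 12, 17, 22, 27 days.
Next gap: 32 days. Tue Aug 8 2023 + 32 days = Sat Sep 9 2023.
Next gap: 37 days. Sat Sep 9 2023 + 37 days = Mon Oct 16 2023.

Sat Sep 9 2023, Mon Oct 16 2023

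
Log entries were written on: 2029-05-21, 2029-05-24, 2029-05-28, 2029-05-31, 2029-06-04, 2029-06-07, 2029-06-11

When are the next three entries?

The gap pattern 3, 4, 3, 4, 3, 4 repeats every 2 events.
These are the Mondays and Thursdays of each week.
Next Thursday: 2029-06-14.
Next Monday: 2029-06-18.
The following Thursday is 2029-06-21.

2029-06-14, 2029-06-18, 2029-06-21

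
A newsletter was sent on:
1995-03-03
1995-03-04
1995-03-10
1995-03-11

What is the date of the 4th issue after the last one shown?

Gaps: 1, 6, 1 days — not constant, but cyclic with period 2.
The events fall on every Friday and Saturday.
The following Friday is 1995-03-17.
The following Saturday is 1995-03-18.
Next Friday: 1995-03-24.
The following Saturday is 1995-03-25.

1995-03-25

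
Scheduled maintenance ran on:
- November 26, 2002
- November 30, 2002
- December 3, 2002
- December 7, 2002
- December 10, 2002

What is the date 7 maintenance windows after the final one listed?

Gaps: 4, 3, 4, 3 days — not constant, but cyclic with period 2.
The events fall on every Tuesday and Saturday.
The following Saturday is December 14, 2002.
Next Tuesday: December 17, 2002.
The following Saturday is December 21, 2002.
Next Tuesday: December 24, 2002.
The following Saturday is December 28, 2002.
Next Tuesday: December 31, 2002.
Next Saturday: January 4, 2003.

January 4, 2003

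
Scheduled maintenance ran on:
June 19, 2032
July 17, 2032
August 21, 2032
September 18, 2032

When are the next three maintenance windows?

Gaps: 28, 35, 28 days — a mix of 28 and 35. Every date is a Saturday.
Each is the 3rd Saturday of its month.
October 2032 — 3rd Saturday is October 16, 2032.
3rd Saturday of November 2032: November 20, 2032.
3rd Saturday of December 2032: December 18, 2032.

October 16, 2032; November 20, 2032; December 18, 2032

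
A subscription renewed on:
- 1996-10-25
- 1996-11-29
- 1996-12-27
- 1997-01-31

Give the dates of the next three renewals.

1997-02-28, 1997-03-28, 1997-04-25

These are Fridays with 35, 28, 35-day gaps.
Each is the final Friday of its month — 1996-11-29 is past the 28th, so '4th Friday' doesn't fit.
Last Friday of February 1997: 1997-02-28.
March 1997 ends with Friday 1997-03-28.
April 1997 ends with Friday 1997-04-25.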